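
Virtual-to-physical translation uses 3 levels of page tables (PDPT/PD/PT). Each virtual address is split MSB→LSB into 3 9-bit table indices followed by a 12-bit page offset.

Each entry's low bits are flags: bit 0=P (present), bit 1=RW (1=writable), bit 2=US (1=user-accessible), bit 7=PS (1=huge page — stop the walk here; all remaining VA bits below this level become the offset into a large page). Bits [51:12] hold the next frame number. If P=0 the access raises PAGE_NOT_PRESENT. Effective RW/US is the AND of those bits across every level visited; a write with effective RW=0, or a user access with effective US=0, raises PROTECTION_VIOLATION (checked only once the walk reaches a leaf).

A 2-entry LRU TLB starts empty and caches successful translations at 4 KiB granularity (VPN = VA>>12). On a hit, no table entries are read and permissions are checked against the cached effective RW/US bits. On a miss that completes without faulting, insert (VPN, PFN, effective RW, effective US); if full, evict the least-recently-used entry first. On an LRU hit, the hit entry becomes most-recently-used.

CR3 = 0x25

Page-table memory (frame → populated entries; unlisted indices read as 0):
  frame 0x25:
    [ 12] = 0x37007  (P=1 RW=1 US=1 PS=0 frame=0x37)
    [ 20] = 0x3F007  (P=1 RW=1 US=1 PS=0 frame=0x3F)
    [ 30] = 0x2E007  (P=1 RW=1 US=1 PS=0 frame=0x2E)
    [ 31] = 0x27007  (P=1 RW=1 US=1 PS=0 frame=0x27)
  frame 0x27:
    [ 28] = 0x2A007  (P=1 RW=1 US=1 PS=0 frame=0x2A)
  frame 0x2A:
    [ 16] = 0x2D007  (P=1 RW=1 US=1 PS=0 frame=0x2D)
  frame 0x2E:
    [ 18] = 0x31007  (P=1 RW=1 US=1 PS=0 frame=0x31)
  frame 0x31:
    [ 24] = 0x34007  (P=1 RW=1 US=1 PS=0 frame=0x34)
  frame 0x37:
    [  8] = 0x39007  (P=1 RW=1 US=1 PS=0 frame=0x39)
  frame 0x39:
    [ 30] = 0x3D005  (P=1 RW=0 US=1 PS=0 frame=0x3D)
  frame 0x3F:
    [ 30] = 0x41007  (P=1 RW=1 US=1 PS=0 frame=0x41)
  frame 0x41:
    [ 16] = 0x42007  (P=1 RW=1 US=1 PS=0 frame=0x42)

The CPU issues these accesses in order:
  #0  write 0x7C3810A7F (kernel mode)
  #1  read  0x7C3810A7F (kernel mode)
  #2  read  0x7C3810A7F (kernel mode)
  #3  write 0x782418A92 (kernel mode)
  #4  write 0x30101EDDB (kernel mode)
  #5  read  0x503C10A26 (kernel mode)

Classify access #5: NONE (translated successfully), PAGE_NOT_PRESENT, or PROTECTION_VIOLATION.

Per-access translation:
#0 VA=0x7C3810A7F (w,kernel):
  lvl0: tbl 0x25, slot 31 ⇒ 0x27007 (P1/RW1/US1/PS0)
  lvl1: tbl 0x27, slot 28 ⇒ 0x2A007 (P1/RW1/US1/PS0)
  lvl2: tbl 0x2A, slot 16 ⇒ 0x2D007 (P1/RW1/US1/PS0)
  ⇒ phys 0x2DA7F  [3 reads]
#1 VA=0x7C3810A7F (r,kernel):
  TLB hit vpn=0x7C3810 → PA=0x2DA7F
#2 VA=0x7C3810A7F (r,kernel):
  TLB hit vpn=0x7C3810 → PA=0x2DA7F
#3 VA=0x782418A92 (w,kernel):
  lvl0: tbl 0x25, slot 30 ⇒ 0x2E007 (P1/RW1/US1/PS0)
  lvl1: tbl 0x2E, slot 18 ⇒ 0x31007 (P1/RW1/US1/PS0)
  lvl2: tbl 0x31, slot 24 ⇒ 0x34007 (P1/RW1/US1/PS0)
  ⇒ phys 0x34A92  [3 reads]
#4 VA=0x30101EDDB (w,kernel):
  lvl0: tbl 0x25, slot 12 ⇒ 0x37007 (P1/RW1/US1/PS0)
  lvl1: tbl 0x37, slot 8 ⇒ 0x39007 (P1/RW1/US1/PS0)
  lvl2: tbl 0x39, slot 30 ⇒ 0x3D005 (P1/RW0/US1/PS0)
  ⇒ fault: PROTECTION_VIOLATION  — 3 lookups
#5 VA=0x503C10A26 (r,kernel):
  lvl0: tbl 0x25, slot 20 ⇒ 0x3F007 (P1/RW1/US1/PS0)
  lvl1: tbl 0x3F, slot 30 ⇒ 0x41007 (P1/RW1/US1/PS0)
  lvl2: tbl 0x41, slot 16 ⇒ 0x42007 (P1/RW1/US1/PS0)
  ⇒ phys 0x42A26  [3 reads]

Access #5 fault: NONE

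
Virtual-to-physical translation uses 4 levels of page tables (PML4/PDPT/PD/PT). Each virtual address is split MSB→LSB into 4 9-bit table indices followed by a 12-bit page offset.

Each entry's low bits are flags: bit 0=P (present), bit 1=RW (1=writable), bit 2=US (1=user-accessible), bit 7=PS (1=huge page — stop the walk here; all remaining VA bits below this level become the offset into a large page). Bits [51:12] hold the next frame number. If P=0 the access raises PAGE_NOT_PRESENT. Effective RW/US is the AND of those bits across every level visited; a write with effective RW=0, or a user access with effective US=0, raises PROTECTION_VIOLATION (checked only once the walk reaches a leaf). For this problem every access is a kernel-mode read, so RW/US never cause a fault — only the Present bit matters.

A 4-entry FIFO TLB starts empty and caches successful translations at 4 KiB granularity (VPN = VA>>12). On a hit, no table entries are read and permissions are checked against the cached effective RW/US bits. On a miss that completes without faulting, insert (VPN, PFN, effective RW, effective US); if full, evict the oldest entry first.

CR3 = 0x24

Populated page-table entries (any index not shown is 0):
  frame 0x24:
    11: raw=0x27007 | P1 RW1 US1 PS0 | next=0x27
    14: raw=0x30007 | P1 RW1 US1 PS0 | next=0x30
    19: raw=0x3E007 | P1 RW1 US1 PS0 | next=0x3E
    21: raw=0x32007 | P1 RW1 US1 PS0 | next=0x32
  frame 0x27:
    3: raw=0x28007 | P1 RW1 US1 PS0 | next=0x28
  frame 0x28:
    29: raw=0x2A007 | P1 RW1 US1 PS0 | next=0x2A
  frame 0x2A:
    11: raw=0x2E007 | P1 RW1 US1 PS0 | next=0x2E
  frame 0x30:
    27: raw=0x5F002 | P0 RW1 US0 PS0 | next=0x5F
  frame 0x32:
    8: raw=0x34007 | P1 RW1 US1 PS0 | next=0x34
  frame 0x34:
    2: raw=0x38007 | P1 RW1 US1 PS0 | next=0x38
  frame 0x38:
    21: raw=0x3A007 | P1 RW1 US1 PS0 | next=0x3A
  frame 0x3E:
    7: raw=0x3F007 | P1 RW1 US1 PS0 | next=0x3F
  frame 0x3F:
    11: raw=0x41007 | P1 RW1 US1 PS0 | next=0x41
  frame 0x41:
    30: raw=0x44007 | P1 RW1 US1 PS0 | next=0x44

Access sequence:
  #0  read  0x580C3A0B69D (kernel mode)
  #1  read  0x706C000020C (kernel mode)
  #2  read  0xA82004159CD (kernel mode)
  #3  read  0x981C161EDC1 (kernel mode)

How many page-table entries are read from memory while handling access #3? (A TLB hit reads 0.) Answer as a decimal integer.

Per-access translation:
#0 VA=0x580C3A0B69D (r,kernel):
  L0 @0x24[11] → 0x27007  P=1,RW=1,US=1,PS=0
  L1 @0x27[3] → 0x28007  P=1,RW=1,US=1,PS=0
  L2 @0x28[29] → 0x2A007  P=1,RW=1,US=1,PS=0
  L3 @0x2A[11] → 0x2E007  P=1,RW=1,US=1,PS=0
  ✓ 0x2E69D  — 4 lookups
#1 VA=0x706C000020C (r,kernel):
  L0 @0x24[14] → 0x30007  P=1,RW=1,US=1,PS=0
  L1 @0x30[27] → 0x5F002  P=0,RW=1,US=0,PS=0
  ✗ PAGE_NOT_PRESENT  [2 reads]
#2 VA=0xA82004159CD (r,kernel):
  L0 @0x24[21] → 0x32007  P=1,RW=1,US=1,PS=0
  L1 @0x32[8] → 0x34007  P=1,RW=1,US=1,PS=0
  L2 @0x34[2] → 0x38007  P=1,RW=1,US=1,PS=0
  L3 @0x38[21] → 0x3A007  P=1,RW=1,US=1,PS=0
  ✓ 0x3A9CD  — 4 lookups
#3 VA=0x981C161EDC1 (r,kernel):
  L0 @0x24[19] → 0x3E007  P=1,RW=1,US=1,PS=0
  L1 @0x3E[7] → 0x3F007  P=1,RW=1,US=1,PS=0
  L2 @0x3F[11] → 0x41007  P=1,RW=1,US=1,PS=0
  L3 @0x41[30] → 0x44007  P=1,RW=1,US=1,PS=0
  ✓ 0x44DC1  — 4 lookups

Entries read for #3: 4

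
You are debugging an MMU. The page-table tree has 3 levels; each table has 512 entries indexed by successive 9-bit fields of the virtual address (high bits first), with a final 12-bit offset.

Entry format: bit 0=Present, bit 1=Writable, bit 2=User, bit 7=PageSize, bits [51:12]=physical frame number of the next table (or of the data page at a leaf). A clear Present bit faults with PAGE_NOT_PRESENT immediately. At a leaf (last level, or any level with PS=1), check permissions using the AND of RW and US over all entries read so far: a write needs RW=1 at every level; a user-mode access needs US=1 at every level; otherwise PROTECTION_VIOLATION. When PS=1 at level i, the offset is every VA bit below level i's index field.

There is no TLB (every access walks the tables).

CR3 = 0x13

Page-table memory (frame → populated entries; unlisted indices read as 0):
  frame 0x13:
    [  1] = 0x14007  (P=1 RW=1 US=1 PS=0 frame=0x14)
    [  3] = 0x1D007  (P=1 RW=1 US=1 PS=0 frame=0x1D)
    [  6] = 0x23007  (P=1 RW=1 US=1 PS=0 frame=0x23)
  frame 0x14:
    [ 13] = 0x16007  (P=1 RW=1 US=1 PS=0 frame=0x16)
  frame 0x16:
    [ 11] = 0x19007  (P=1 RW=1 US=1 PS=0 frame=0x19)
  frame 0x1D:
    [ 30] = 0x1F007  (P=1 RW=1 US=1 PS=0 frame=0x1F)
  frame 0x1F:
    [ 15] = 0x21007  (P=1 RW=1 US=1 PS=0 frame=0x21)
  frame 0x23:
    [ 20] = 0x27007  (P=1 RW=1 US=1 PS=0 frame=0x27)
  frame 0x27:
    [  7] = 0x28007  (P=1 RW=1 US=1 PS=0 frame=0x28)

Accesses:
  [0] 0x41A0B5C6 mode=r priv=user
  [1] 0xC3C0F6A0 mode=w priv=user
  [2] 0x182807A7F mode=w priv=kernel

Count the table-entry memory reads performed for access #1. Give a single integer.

Walk each access:
#0 VA=0x41A0B5C6 (r,user):
  lvl0: tbl 0x13, slot 1 ⇒ 0x14007 (P1/RW1/US1/PS0)
  lvl1: tbl 0x14, slot 13 ⇒ 0x16007 (P1/RW1/US1/PS0)
  lvl2: tbl 0x16, slot 11 ⇒ 0x19007 (P1/RW1/US1/PS0)
  ⇒ phys 0x195C6  [3 reads]
#1 VA=0xC3C0F6A0 (w,user):
  lvl0: tbl 0x13, slot 3 ⇒ 0x1D007 (P1/RW1/US1/PS0)
  lvl1: tbl 0x1D, slot 30 ⇒ 0x1F007 (P1/RW1/US1/PS0)
  lvl2: tbl 0x1F, slot 15 ⇒ 0x21007 (P1/RW1/US1/PS0)
  ⇒ phys 0x216A0  [3 reads]
#2 VA=0x182807A7F (w,kernel):
  lvl0: tbl 0x13, slot 6 ⇒ 0x23007 (P1/RW1/US1/PS0)
  lvl1: tbl 0x23, slot 20 ⇒ 0x27007 (P1/RW1/US1/PS0)
  lvl2: tbl 0x27, slot 7 ⇒ 0x28007 (P1/RW1/US1/PS0)
  ⇒ phys 0x28A7F  [3 reads]

Entries read for #1: 3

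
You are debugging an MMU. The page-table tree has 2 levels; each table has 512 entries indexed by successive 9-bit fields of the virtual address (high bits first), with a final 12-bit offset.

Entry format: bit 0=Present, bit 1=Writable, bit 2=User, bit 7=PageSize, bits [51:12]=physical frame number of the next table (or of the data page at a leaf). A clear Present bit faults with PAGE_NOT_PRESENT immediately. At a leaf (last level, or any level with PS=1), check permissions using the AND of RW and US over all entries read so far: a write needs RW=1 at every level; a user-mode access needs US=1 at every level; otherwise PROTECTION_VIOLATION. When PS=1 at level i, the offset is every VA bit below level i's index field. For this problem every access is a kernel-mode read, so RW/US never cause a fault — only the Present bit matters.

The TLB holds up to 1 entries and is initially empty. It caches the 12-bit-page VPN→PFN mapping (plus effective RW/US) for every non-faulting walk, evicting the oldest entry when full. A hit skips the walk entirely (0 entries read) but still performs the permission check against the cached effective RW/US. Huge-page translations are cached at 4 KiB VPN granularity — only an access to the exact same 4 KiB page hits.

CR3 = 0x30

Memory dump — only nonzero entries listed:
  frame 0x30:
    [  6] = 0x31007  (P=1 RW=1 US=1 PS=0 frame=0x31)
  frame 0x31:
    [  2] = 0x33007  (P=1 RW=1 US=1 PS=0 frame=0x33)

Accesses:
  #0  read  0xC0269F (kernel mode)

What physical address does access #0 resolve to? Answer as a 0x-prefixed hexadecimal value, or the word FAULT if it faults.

Per-access translation:
#0 VA=0xC0269F (r,kernel):
  L0 @0x30[6] → 0x31007  P=1,RW=1,US=1,PS=0
  L1 @0x31[2] → 0x33007  P=1,RW=1,US=1,PS=0
  ⇒ phys 0x3369F  [2 reads]

Access #0 PA: 0x3369F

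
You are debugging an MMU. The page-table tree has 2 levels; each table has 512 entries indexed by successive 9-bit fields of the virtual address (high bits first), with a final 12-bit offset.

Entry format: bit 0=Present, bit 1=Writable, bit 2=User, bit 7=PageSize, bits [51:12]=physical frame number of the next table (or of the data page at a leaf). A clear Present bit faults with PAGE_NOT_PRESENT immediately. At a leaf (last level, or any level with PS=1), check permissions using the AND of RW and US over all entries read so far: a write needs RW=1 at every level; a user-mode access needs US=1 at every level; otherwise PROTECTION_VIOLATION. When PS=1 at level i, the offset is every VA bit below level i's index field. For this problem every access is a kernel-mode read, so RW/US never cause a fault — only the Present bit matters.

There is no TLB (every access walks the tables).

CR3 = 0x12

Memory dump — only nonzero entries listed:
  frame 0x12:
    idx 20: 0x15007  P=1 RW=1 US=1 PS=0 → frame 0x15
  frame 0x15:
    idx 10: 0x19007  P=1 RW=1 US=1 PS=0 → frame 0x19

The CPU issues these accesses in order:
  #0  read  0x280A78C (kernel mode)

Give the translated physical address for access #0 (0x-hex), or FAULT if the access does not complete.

Trace:
#0 VA=0x280A78C (r,kernel):
  [0] read 0x12 idx=20: raw=0x15007 flags P=1 W=1 U=1 S=0
  [1] read 0x15 idx=10: raw=0x19007 flags P=1 W=1 U=1 S=0
  → PA=0x1978C  (2 entries read)

Access #0 PA: 0x1978C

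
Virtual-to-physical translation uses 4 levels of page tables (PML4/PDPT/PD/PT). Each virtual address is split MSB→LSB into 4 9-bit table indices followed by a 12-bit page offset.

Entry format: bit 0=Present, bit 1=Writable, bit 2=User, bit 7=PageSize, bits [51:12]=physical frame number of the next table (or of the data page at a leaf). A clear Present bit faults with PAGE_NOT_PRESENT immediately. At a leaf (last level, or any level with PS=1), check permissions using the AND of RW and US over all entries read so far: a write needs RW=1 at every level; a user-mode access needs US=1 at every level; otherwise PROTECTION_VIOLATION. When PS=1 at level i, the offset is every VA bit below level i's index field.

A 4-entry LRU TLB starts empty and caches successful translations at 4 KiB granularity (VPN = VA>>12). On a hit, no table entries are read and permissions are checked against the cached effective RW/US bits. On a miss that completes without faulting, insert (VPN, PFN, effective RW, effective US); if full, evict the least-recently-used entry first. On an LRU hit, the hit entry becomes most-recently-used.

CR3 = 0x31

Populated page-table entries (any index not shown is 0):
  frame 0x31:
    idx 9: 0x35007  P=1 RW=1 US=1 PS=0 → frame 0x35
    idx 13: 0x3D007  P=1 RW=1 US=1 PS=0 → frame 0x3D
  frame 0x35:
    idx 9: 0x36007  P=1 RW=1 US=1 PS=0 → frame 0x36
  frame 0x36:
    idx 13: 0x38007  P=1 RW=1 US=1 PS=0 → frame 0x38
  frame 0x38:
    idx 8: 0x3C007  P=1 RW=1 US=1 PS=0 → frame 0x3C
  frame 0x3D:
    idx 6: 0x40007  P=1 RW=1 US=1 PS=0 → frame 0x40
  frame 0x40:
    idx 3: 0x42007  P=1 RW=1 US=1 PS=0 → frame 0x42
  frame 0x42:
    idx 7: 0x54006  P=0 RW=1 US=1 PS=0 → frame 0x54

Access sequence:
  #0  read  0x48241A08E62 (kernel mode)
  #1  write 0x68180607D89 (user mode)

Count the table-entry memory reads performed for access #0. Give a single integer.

Per-access translation:
#0 VA=0x48241A08E62 (r,kernel):
  L0 @0x31[9] → 0x35007  P=1,RW=1,US=1,PS=0
  L1 @0x35[9] → 0x36007  P=1,RW=1,US=1,PS=0
  L2 @0x36[13] → 0x38007  P=1,RW=1,US=1,PS=0
  L3 @0x38[8] → 0x3C007  P=1,RW=1,US=1,PS=0
  ✓ 0x3CE62  — 4 lookups
#1 VA=0x68180607D89 (w,user):
  L0 @0x31[13] → 0x3D007  P=1,RW=1,US=1,PS=0
  L1 @0x3D[6] → 0x40007  P=1,RW=1,US=1,PS=0
  L2 @0x40[3] → 0x42007  P=1,RW=1,US=1,PS=0
  L3 @0x42[7] → 0x54006  P=0,RW=1,US=1,PS=0
  ⇒ fault: PAGE_NOT_PRESENT  — 4 lookups

Entries read for #0: 4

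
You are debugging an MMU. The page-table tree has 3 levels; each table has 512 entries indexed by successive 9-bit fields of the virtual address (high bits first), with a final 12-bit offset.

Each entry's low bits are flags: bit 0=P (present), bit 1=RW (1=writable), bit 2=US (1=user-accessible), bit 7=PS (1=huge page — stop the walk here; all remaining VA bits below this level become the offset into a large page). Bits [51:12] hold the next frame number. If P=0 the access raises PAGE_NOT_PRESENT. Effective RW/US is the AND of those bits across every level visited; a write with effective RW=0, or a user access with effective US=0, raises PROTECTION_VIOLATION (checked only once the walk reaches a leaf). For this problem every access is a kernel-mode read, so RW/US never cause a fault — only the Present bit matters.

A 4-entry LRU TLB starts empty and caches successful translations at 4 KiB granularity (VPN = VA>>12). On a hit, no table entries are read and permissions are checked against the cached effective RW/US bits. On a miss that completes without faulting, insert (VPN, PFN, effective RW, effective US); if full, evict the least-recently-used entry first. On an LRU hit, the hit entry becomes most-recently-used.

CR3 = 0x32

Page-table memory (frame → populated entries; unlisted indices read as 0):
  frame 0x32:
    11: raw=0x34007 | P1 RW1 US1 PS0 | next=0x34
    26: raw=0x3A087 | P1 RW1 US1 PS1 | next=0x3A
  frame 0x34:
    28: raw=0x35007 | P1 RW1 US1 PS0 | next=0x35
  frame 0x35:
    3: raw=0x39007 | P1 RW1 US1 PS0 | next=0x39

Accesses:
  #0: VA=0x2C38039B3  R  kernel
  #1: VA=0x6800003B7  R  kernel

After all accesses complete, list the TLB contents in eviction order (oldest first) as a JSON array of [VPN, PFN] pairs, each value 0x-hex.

Walk each access:
#0 VA=0x2C38039B3 (r,kernel):
  L0 @0x32[11] → 0x34007  P=1,RW=1,US=1,PS=0
  L1 @0x34[28] → 0x35007  P=1,RW=1,US=1,PS=0
  L2 @0x35[3] → 0x39007  P=1,RW=1,US=1,PS=0
  ✓ 0x399B3  — 3 lookups
#1 VA=0x6800003B7 (r,kernel):
  L0 @0x32[26] → 0x3A087  P=1,RW=1,US=1,PS=1
  ✓ 0x3A3B7 (huge @L0)  — 1 lookups

TLB: [["0x2C3803", "0x39"], ["0x680000", "0x3A"]]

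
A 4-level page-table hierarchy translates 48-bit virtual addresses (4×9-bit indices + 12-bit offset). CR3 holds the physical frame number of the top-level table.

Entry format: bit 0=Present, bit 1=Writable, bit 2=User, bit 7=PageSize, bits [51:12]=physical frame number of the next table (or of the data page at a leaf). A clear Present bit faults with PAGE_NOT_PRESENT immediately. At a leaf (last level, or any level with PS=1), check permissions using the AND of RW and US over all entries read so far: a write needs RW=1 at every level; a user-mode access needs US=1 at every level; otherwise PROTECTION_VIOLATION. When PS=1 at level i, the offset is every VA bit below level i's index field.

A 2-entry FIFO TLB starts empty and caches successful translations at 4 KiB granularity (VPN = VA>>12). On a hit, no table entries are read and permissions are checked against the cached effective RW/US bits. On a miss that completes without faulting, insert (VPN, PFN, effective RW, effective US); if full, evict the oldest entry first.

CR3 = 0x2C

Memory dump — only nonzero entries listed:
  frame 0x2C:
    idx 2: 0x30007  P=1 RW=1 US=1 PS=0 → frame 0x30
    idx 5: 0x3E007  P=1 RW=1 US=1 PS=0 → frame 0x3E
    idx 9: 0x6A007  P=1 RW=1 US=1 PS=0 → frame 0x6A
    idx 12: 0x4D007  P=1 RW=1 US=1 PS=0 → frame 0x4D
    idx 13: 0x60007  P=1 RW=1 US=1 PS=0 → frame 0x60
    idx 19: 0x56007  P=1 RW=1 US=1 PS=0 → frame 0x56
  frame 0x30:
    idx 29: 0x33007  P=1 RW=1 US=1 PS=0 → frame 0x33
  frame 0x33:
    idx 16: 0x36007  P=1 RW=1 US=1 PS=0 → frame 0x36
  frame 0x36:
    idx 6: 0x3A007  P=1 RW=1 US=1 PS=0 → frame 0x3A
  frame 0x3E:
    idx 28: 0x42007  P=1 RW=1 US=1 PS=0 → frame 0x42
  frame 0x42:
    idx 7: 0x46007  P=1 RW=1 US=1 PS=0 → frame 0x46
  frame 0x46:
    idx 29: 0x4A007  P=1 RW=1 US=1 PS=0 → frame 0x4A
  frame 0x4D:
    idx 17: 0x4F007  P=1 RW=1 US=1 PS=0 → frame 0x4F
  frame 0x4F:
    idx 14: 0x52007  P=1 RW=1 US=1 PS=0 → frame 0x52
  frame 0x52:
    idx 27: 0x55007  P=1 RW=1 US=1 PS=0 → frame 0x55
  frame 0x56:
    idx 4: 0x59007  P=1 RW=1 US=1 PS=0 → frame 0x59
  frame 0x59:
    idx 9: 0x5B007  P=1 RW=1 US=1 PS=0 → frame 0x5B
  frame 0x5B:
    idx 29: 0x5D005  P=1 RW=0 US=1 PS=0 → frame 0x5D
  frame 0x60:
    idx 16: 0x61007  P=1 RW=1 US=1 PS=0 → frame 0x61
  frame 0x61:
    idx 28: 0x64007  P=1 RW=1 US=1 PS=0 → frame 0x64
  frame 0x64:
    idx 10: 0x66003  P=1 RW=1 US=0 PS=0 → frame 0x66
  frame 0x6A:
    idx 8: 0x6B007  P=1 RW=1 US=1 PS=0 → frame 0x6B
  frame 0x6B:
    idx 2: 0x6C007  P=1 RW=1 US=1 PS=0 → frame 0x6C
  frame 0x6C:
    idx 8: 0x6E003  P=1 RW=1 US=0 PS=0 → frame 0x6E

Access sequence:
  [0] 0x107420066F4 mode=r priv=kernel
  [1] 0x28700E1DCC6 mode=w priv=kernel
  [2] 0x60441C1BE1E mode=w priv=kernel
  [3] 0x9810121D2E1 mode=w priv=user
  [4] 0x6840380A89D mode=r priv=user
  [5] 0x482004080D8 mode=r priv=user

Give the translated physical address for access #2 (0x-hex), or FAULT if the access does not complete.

Walk each access:
#0 VA=0x107420066F4 (r,kernel):
  L0 @0x2C[2] → 0x30007  P=1,RW=1,US=1,PS=0
  L1 @0x30[29] → 0x33007  P=1,RW=1,US=1,PS=0
  L2 @0x33[16] → 0x36007  P=1,RW=1,US=1,PS=0
  L3 @0x36[6] → 0x3A007  P=1,RW=1,US=1,PS=0
  ⇒ phys 0x3A6F4  [4 reads]
#1 VA=0x28700E1DCC6 (w,kernel):
  L0 @0x2C[5] → 0x3E007  P=1,RW=1,US=1,PS=0
  L1 @0x3E[28] → 0x42007  P=1,RW=1,US=1,PS=0
  L2 @0x42[7] → 0x46007  P=1,RW=1,US=1,PS=0
  L3 @0x46[29] → 0x4A007  P=1,RW=1,US=1,PS=0
  ⇒ phys 0x4ACC6  [4 reads]
#2 VA=0x60441C1BE1E (w,kernel):
  L0 @0x2C[12] → 0x4D007  P=1,RW=1,US=1,PS=0
  L1 @0x4D[17] → 0x4F007  P=1,RW=1,US=1,PS=0
  L2 @0x4F[14] → 0x52007  P=1,RW=1,US=1,PS=0
  L3 @0x52[27] → 0x55007  P=1,RW=1,US=1,PS=0
  ⇒ phys 0x55E1E  [4 reads]
#3 VA=0x9810121D2E1 (w,user):
  L0 @0x2C[19] → 0x56007  P=1,RW=1,US=1,PS=0
  L1 @0x56[4] → 0x59007  P=1,RW=1,US=1,PS=0
  L2 @0x59[9] → 0x5B007  P=1,RW=1,US=1,PS=0
  L3 @0x5B[29] → 0x5D005  P=1,RW=0,US=1,PS=0
  ⇒ fault: PROTECTION_VIOLATION  — 4 lookups
#4 VA=0x6840380A89D (r,user):
  L0 @0x2C[13] → 0x60007  P=1,RW=1,US=1,PS=0
  L1 @0x60[16] → 0x61007  P=1,RW=1,US=1,PS=0
  L2 @0x61[28] → 0x64007  P=1,RW=1,US=1,PS=0
  L3 @0x64[10] → 0x66003  P=1,RW=1,US=0,PS=0
  ⇒ fault: PROTECTION_VIOLATION  — 4 lookups
#5 VA=0x482004080D8 (r,user):
  L0 @0x2C[9] → 0x6A007  P=1,RW=1,US=1,PS=0
  L1 @0x6A[8] → 0x6B007  P=1,RW=1,US=1,PS=0
  L2 @0x6B[2] → 0x6C007  P=1,RW=1,US=1,PS=0
  L3 @0x6C[8] → 0x6E003  P=1,RW=1,US=0,PS=0
  ⇒ fault: PROTECTION_VIOLATION  — 4 lookups

Access #2 PA: 0x55E1E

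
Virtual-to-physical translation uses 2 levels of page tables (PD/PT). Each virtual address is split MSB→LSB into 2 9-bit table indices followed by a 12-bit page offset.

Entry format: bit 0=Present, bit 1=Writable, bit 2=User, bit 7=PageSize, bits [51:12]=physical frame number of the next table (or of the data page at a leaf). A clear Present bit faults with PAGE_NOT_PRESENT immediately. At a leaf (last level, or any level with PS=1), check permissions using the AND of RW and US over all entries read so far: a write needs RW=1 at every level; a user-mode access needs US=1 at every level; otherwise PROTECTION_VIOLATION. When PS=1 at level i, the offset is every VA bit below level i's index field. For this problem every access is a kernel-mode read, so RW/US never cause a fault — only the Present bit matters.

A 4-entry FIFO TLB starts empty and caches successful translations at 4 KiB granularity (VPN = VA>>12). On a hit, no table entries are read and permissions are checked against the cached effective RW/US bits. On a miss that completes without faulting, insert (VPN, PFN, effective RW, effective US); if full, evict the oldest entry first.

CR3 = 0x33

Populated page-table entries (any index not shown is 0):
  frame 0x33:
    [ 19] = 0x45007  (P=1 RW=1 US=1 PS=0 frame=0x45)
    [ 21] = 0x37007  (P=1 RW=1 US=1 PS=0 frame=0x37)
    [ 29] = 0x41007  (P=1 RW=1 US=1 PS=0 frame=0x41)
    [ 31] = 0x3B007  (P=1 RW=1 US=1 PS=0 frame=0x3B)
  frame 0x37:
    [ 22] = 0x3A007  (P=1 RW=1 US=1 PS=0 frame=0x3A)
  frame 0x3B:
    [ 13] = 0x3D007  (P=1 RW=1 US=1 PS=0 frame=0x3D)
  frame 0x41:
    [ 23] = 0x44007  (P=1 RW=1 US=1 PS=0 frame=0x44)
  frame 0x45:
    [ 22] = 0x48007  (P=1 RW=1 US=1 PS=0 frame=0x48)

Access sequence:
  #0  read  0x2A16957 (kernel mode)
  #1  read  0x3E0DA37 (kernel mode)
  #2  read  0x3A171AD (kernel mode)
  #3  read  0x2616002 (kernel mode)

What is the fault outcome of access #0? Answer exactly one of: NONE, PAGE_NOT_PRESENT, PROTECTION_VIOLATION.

Trace:
#0 VA=0x2A16957 (r,kernel):
  L0: frame=0x33 idx=21 entry=0x37007 [P=1 RW=1 US=1 PS=0]
  L1: frame=0x37 idx=22 entry=0x3A007 [P=1 RW=1 US=1 PS=0]
  ⇒ phys 0x3A957  [2 reads]
#1 VA=0x3E0DA37 (r,kernel):
  L0: frame=0x33 idx=31 entry=0x3B007 [P=1 RW=1 US=1 PS=0]
  L1: frame=0x3B idx=13 entry=0x3D007 [P=1 RW=1 US=1 PS=0]
  ⇒ phys 0x3DA37  [2 reads]
#2 VA=0x3A171AD (r,kernel):
  L0: frame=0x33 idx=29 entry=0x41007 [P=1 RW=1 US=1 PS=0]
  L1: frame=0x41 idx=23 entry=0x44007 [P=1 RW=1 US=1 PS=0]
  ⇒ phys 0x441AD  [2 reads]
#3 VA=0x2616002 (r,kernel):
  L0: frame=0x33 idx=19 entry=0x45007 [P=1 RW=1 US=1 PS=0]
  L1: frame=0x45 idx=22 entry=0x48007 [P=1 RW=1 US=1 PS=0]
  ⇒ phys 0x48002  [2 reads]

Access #0 fault: NONE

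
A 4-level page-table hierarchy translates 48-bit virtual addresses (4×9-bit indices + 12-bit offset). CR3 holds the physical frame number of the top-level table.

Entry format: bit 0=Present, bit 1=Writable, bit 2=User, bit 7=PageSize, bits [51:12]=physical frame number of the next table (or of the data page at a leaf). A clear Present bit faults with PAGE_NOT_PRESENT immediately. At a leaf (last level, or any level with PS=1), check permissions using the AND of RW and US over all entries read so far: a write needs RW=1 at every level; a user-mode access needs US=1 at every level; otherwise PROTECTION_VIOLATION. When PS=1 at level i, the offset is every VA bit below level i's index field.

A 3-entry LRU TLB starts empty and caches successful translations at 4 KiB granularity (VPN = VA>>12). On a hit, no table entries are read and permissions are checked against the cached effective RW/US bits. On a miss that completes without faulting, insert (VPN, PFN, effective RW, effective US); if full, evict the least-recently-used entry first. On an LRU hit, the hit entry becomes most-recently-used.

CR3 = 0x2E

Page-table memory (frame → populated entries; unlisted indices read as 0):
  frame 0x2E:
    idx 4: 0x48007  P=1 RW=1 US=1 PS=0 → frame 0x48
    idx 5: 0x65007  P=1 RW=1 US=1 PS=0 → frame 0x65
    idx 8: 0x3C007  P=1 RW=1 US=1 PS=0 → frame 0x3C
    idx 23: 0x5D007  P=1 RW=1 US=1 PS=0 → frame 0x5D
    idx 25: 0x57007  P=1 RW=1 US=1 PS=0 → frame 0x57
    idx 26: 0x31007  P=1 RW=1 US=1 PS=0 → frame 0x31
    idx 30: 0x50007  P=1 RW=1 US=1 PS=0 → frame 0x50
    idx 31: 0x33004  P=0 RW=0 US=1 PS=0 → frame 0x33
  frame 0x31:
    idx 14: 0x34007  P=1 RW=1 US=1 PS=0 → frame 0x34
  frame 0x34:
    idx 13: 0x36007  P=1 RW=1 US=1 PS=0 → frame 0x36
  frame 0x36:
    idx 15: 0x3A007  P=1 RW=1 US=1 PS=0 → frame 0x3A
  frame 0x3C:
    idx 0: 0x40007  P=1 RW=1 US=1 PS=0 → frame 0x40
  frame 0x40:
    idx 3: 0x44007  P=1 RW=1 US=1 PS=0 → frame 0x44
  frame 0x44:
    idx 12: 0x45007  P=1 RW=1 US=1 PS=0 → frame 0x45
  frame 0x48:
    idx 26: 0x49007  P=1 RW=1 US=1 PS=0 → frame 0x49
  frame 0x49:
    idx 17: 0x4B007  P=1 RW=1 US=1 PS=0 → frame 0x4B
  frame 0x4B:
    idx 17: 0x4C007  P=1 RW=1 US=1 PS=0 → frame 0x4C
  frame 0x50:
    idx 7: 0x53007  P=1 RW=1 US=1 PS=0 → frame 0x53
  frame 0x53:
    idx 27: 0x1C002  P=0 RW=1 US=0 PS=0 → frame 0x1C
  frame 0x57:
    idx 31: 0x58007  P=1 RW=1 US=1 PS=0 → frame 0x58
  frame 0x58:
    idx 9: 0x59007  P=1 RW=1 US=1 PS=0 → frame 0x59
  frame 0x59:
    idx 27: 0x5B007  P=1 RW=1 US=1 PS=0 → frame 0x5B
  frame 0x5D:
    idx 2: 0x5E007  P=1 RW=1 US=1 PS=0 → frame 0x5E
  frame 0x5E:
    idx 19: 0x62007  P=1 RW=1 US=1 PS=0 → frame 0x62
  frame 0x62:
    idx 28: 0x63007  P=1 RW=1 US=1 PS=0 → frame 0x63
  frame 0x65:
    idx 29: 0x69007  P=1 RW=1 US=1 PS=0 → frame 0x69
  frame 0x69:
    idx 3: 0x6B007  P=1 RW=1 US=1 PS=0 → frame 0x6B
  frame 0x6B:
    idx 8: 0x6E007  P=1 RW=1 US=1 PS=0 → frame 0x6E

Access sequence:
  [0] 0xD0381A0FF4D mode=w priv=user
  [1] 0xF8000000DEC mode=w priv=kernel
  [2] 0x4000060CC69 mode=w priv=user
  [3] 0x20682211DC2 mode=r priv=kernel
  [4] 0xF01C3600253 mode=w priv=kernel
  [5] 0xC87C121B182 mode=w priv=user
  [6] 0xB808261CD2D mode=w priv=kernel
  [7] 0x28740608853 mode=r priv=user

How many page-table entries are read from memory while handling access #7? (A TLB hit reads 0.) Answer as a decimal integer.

Trace:
#0 VA=0xD0381A0FF4D (w,user):
  L0 @0x2E[26] → 0x31007  P=1,RW=1,US=1,PS=0
  L1 @0x31[14] → 0x34007  P=1,RW=1,US=1,PS=0
  L2 @0x34[13] → 0x36007  P=1,RW=1,US=1,PS=0
  L3 @0x36[15] → 0x3A007  P=1,RW=1,US=1,PS=0
  → PA=0x3AF4D  (4 entries read)
#1 VA=0xF8000000DEC (w,kernel):
  L0 @0x2E[31] → 0x33004  P=0,RW=0,US=1,PS=0
  ✗ PAGE_NOT_PRESENT  [1 reads]
#2 VA=0x4000060CC69 (w,user):
  L0 @0x2E[8] → 0x3C007  P=1,RW=1,US=1,PS=0
  L1 @0x3C[0] → 0x40007  P=1,RW=1,US=1,PS=0
  L2 @0x40[3] → 0x44007  P=1,RW=1,US=1,PS=0
  L3 @0x44[12] → 0x45007  P=1,RW=1,US=1,PS=0
  → PA=0x45C69  (4 entries read)
#3 VA=0x20682211DC2 (r,kernel):
  L0 @0x2E[4] → 0x48007  P=1,RW=1,US=1,PS=0
  L1 @0x48[26] → 0x49007  P=1,RW=1,US=1,PS=0
  L2 @0x49[17] → 0x4B007  P=1,RW=1,US=1,PS=0
  L3 @0x4B[17] → 0x4C007  P=1,RW=1,US=1,PS=0
  → PA=0x4CDC2  (4 entries read)
#4 VA=0xF01C3600253 (w,kernel):
  L0 @0x2E[30] → 0x50007  P=1,RW=1,US=1,PS=0
  L1 @0x50[7] → 0x53007  P=1,RW=1,US=1,PS=0
  L2 @0x53[27] → 0x1C002  P=0,RW=1,US=0,PS=0
  ✗ PAGE_NOT_PRESENT  [3 reads]
#5 VA=0xC87C121B182 (w,user):
  L0 @0x2E[25] → 0x57007  P=1,RW=1,US=1,PS=0
  L1 @0x57[31] → 0x58007  P=1,RW=1,US=1,PS=0
  L2 @0x58[9] → 0x59007  P=1,RW=1,US=1,PS=0
  L3 @0x59[27] → 0x5B007  P=1,RW=1,US=1,PS=0
  → PA=0x5B182  (4 entries read)
#6 VA=0xB808261CD2D (w,kernel):
  L0 @0x2E[23] → 0x5D007  P=1,RW=1,US=1,PS=0
  L1 @0x5D[2] → 0x5E007  P=1,RW=1,US=1,PS=0
  L2 @0x5E[19] → 0x62007  P=1,RW=1,US=1,PS=0
  L3 @0x62[28] → 0x63007  P=1,RW=1,US=1,PS=0
  → PA=0x63D2D  (4 entries read)
#7 VA=0x28740608853 (r,user):
  L0 @0x2E[5] → 0x65007  P=1,RW=1,US=1,PS=0
  L1 @0x65[29] → 0x69007  P=1,RW=1,US=1,PS=0
  L2 @0x69[3] → 0x6B007  P=1,RW=1,US=1,PS=0
  L3 @0x6B[8] → 0x6E007  P=1,RW=1,US=1,PS=0
  → PA=0x6E853  (4 entries read)

Entries read for #7: 4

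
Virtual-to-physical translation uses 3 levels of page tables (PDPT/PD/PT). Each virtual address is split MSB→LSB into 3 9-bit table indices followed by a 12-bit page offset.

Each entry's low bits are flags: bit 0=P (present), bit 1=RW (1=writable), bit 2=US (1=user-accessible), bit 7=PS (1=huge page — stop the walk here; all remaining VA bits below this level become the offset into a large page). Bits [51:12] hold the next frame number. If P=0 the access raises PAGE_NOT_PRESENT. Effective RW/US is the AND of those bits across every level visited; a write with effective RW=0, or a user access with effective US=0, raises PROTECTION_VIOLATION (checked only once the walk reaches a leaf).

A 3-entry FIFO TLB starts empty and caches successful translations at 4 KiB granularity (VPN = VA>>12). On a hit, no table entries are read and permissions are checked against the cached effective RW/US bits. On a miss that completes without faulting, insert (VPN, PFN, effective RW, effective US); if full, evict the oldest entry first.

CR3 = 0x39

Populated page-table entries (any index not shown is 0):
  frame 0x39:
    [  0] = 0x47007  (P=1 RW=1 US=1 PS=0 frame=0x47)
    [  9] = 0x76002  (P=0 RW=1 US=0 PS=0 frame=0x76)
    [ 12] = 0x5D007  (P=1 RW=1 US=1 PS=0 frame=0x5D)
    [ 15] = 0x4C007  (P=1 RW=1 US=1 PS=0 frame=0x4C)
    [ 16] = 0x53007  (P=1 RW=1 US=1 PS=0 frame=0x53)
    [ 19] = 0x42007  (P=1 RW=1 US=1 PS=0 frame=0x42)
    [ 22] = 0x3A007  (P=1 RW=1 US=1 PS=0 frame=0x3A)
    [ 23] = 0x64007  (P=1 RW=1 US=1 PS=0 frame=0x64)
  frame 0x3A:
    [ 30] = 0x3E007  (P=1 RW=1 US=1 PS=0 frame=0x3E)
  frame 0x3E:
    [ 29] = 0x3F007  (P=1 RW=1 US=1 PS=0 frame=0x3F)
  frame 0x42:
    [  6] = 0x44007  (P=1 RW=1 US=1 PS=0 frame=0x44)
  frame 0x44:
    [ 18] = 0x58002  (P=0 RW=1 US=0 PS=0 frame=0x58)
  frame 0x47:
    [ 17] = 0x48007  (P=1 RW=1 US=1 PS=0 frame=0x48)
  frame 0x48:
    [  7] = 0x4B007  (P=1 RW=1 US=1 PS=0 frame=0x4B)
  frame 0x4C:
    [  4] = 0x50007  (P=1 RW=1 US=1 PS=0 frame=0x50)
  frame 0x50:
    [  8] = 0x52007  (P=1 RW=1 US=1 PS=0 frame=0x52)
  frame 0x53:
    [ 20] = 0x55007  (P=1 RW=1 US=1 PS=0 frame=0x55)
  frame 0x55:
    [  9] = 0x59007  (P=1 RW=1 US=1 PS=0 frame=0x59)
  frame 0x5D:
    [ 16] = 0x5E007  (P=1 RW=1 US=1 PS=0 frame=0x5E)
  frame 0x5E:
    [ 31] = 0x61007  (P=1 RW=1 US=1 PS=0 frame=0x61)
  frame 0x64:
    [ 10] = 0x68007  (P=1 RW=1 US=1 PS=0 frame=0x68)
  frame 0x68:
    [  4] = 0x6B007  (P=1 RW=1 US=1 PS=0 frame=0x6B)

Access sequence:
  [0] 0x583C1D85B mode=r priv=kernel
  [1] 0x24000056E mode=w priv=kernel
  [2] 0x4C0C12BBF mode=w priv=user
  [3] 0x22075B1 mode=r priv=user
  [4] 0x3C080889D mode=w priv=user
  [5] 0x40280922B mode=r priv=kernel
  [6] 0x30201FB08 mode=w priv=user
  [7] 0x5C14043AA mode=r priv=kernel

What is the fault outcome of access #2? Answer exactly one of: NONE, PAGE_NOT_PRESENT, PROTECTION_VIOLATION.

Walk each access:
#0 VA=0x583C1D85B (r,kernel):
  L0: frame=0x39 idx=22 entry=0x3A007 [P=1 RW=1 US=1 PS=0]
  L1: frame=0x3A idx=30 entry=0x3E007 [P=1 RW=1 US=1 PS=0]
  L2: frame=0x3E idx=29 entry=0x3F007 [P=1 RW=1 US=1 PS=0]
  ⇒ phys 0x3F85B  [3 reads]
#1 VA=0x24000056E (w,kernel):
  L0: frame=0x39 idx=9 entry=0x76002 [P=0 RW=1 US=0 PS=0]
  ⇒ fault: PAGE_NOT_PRESENT  — 1 lookups
#2 VA=0x4C0C12BBF (w,user):
  L0: frame=0x39 idx=19 entry=0x42007 [P=1 RW=1 US=1 PS=0]
  L1: frame=0x42 idx=6 entry=0x44007 [P=1 RW=1 US=1 PS=0]
  L2: frame=0x44 idx=18 entry=0x58002 [P=0 RW=1 US=0 PS=0]
  ⇒ fault: PAGE_NOT_PRESENT  — 3 lookups
#3 VA=0x22075B1 (r,user):
  L0: frame=0x39 idx=0 entry=0x47007 [P=1 RW=1 US=1 PS=0]
  L1: frame=0x47 idx=17 entry=0x48007 [P=1 RW=1 US=1 PS=0]
  L2: frame=0x48 idx=7 entry=0x4B007 [P=1 RW=1 US=1 PS=0]
  ⇒ phys 0x4B5B1  [3 reads]
#4 VA=0x3C080889D (w,user):
  L0: frame=0x39 idx=15 entry=0x4C007 [P=1 RW=1 US=1 PS=0]
  L1: frame=0x4C idx=4 entry=0x50007 [P=1 RW=1 US=1 PS=0]
  L2: frame=0x50 idx=8 entry=0x52007 [P=1 RW=1 US=1 PS=0]
  ⇒ phys 0x5289D  [3 reads]
#5 VA=0x40280922B (r,kernel):
  L0: frame=0x39 idx=16 entry=0x53007 [P=1 RW=1 US=1 PS=0]
  L1: frame=0x53 idx=20 entry=0x55007 [P=1 RW=1 US=1 PS=0]
  L2: frame=0x55 idx=9 entry=0x59007 [P=1 RW=1 US=1 PS=0]
  ⇒ phys 0x5922B  [3 reads]
#6 VA=0x30201FB08 (w,user):
  L0: frame=0x39 idx=12 entry=0x5D007 [P=1 RW=1 US=1 PS=0]
  L1: frame=0x5D idx=16 entry=0x5E007 [P=1 RW=1 US=1 PS=0]
  L2: frame=0x5E idx=31 entry=0x61007 [P=1 RW=1 US=1 PS=0]
  ⇒ phys 0x61B08  [3 reads]
#7 VA=0x5C14043AA (r,kernel):
  L0: frame=0x39 idx=23 entry=0x64007 [P=1 RW=1 US=1 PS=0]
  L1: frame=0x64 idx=10 entry=0x68007 [P=1 RW=1 US=1 PS=0]
  L2: frame=0x68 idx=4 entry=0x6B007 [P=1 RW=1 US=1 PS=0]
  ⇒ phys 0x6B3AA  [3 reads]

Access #2 fault: PAGE_NOT_PRESENT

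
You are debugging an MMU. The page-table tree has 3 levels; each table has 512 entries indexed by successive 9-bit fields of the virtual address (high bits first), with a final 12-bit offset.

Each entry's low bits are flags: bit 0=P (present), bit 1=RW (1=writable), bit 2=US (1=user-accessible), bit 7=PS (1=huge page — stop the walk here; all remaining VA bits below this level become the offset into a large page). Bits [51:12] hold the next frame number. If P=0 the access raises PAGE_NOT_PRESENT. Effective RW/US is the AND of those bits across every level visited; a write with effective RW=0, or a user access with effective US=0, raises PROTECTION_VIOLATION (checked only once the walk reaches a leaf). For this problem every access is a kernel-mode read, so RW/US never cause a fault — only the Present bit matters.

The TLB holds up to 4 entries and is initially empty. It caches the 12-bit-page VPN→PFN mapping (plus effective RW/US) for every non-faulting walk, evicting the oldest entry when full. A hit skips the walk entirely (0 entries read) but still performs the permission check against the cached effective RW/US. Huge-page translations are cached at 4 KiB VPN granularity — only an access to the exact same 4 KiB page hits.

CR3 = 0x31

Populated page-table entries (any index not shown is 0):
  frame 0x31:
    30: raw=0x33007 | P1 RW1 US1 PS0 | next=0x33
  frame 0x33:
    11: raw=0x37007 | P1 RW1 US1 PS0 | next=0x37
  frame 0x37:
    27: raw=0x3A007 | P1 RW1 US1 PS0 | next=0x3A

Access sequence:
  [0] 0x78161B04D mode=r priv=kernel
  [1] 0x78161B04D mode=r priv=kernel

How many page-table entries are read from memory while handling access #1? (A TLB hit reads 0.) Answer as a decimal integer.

Per-access translation:
#0 VA=0x78161B04D (r,kernel):
  L0 @0x31[30] → 0x33007  P=1,RW=1,US=1,PS=0
  L1 @0x33[11] → 0x37007  P=1,RW=1,US=1,PS=0
  L2 @0x37[27] → 0x3A007  P=1,RW=1,US=1,PS=0
  → PA=0x3A04D  (3 entries read)
#1 VA=0x78161B04D (r,kernel):
  TLB hit vpn=0x78161B → PA=0x3A04D

Entries read for #1: 0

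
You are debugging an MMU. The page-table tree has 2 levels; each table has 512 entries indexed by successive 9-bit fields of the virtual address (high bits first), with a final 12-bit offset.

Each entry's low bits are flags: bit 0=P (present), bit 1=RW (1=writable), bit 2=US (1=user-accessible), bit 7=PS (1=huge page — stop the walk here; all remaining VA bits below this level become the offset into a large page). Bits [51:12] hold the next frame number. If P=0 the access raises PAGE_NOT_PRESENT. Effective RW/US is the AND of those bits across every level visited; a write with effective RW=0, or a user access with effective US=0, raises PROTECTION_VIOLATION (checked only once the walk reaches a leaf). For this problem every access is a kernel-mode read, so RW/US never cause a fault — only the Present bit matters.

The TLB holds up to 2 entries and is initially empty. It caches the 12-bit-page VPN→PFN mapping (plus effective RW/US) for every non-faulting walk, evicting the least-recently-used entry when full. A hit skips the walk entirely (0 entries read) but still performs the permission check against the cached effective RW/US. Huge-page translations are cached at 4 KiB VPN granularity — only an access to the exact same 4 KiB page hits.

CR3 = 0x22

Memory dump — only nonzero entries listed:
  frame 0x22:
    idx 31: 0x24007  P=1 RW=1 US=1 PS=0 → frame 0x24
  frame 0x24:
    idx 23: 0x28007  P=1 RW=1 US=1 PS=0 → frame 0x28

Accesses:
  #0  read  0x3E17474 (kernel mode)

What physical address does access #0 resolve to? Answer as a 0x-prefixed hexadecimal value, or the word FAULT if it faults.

Per-access translation:
#0 VA=0x3E17474 (r,kernel):
  L0 @0x22[31] → 0x24007  P=1,RW=1,US=1,PS=0
  L1 @0x24[23] → 0x28007  P=1,RW=1,US=1,PS=0
  ✓ 0x28474  — 2 lookups

Access #0 PA: 0x28474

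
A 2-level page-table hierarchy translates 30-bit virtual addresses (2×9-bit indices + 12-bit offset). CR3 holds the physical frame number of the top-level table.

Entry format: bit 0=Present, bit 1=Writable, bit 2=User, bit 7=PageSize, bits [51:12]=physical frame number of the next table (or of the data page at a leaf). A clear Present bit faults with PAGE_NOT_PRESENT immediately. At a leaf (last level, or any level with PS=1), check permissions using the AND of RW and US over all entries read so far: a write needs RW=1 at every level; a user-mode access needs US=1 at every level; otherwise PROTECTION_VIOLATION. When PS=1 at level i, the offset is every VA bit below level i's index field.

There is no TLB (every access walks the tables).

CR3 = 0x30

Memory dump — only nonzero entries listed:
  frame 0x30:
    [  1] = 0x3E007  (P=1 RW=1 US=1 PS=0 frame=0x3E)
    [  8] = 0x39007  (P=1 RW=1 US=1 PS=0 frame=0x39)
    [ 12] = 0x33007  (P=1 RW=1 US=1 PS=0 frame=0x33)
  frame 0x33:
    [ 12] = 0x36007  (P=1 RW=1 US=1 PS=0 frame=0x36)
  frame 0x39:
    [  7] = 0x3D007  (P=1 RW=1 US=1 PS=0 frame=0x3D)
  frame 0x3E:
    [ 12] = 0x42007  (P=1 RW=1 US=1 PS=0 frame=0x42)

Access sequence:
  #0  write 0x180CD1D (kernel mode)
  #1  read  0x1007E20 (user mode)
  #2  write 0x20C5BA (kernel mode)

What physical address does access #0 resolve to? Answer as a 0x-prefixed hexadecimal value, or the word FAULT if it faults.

Walk each access:
#0 VA=0x180CD1D (w,kernel):
  lvl0: tbl 0x30, slot 12 ⇒ 0x33007 (P1/RW1/US1/PS0)
  lvl1: tbl 0x33, slot 12 ⇒ 0x36007 (P1/RW1/US1/PS0)
  → PA=0x36D1D  (2 entries read)
#1 VA=0x1007E20 (r,user):
  lvl0: tbl 0x30, slot 8 ⇒ 0x39007 (P1/RW1/US1/PS0)
  lvl1: tbl 0x39, slot 7 ⇒ 0x3D007 (P1/RW1/US1/PS0)
  → PA=0x3DE20  (2 entries read)
#2 VA=0x20C5BA (w,kernel):
  lvl0: tbl 0x30, slot 1 ⇒ 0x3E007 (P1/RW1/US1/PS0)
  lvl1: tbl 0x3E, slot 12 ⇒ 0x42007 (P1/RW1/US1/PS0)
  → PA=0x425BA  (2 entries read)

Access #0 PA: 0x36D1D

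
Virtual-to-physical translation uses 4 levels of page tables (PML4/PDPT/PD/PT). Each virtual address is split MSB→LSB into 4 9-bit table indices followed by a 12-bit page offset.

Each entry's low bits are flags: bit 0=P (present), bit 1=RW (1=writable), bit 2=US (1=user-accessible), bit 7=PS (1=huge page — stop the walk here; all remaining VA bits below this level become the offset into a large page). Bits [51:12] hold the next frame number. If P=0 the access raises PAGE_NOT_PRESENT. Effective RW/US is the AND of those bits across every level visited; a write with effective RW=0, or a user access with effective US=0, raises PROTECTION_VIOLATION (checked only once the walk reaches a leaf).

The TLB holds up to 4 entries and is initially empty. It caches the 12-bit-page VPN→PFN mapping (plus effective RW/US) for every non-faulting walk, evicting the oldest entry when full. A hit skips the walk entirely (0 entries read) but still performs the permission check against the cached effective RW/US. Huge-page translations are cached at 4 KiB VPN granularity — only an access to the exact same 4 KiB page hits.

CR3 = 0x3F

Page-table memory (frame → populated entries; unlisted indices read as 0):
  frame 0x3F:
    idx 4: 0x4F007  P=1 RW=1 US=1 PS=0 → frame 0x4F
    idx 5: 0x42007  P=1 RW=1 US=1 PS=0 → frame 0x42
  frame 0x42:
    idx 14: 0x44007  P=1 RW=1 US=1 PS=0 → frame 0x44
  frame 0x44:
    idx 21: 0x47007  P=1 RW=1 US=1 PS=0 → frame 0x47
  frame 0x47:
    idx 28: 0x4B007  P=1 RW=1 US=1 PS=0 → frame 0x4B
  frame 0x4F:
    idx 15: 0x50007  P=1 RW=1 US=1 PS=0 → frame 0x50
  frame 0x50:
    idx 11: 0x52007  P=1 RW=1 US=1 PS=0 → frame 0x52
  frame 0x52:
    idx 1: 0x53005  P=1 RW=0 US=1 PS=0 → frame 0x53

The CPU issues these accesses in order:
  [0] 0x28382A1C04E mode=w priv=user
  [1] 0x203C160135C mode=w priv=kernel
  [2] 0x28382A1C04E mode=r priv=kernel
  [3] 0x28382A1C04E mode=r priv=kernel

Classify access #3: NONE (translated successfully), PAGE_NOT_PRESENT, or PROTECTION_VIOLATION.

Per-access translation:
#0 VA=0x28382A1C04E (w,user):
  L0: frame=0x3F idx=5 entry=0x42007 [P=1 RW=1 US=1 PS=0]
  L1: frame=0x42 idx=14 entry=0x44007 [P=1 RW=1 US=1 PS=0]
  L2: frame=0x44 idx=21 entry=0x47007 [P=1 RW=1 US=1 PS=0]
  L3: frame=0x47 idx=28 entry=0x4B007 [P=1 RW=1 US=1 PS=0]
  ⇒ phys 0x4B04E  [4 reads]
#1 VA=0x203C160135C (w,kernel):
  L0: frame=0x3F idx=4 entry=0x4F007 [P=1 RW=1 US=1 PS=0]
  L1: frame=0x4F idx=15 entry=0x50007 [P=1 RW=1 US=1 PS=0]
  L2: frame=0x50 idx=11 entry=0x52007 [P=1 RW=1 US=1 PS=0]
  L3: frame=0x52 idx=1 entry=0x53005 [P=1 RW=0 US=1 PS=0]
  ✗ PROTECTION_VIOLATION  [4 reads]
#2 VA=0x28382A1C04E (r,kernel):
  TLB hit vpn=0x28382A1C → PA=0x4B04E
#3 VA=0x28382A1C04E (r,kernel):
  TLB hit vpn=0x28382A1C → PA=0x4B04E

Access #3 fault: NONE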